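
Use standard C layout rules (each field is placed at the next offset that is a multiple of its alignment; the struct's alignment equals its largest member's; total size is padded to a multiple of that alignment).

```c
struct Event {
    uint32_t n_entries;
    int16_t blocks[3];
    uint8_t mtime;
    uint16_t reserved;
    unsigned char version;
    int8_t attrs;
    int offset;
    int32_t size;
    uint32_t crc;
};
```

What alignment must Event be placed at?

4

member alignments: n_entries=4, blocks=2, mtime=1, reserved=2, version=1, attrs=1, offset=4, size=4, crc=4
max = 4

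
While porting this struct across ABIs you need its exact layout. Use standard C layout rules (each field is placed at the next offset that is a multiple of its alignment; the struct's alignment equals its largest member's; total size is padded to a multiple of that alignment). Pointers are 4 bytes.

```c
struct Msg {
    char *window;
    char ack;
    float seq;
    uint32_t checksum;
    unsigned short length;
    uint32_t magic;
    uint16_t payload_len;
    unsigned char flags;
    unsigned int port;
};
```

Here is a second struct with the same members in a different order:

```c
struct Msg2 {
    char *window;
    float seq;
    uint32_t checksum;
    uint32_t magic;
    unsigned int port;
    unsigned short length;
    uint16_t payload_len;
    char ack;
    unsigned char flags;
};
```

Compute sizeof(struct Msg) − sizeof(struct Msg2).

window at 0 (size 4, align 4) → ends 4
ack at 4 (size 1, align 1) → ends 5
pad 3 to align 4 for seq
seq at 8 (size 4, align 4) → ends 12
checksum at 12 (size 4, align 4) → ends 16
length at 16 (size 2, align 2) → ends 18
pad 2 to align 4 for magic
magic at 20 (size 4, align 4) → ends 24
payload_len at 24 (size 2, align 2) → ends 26
flags at 26 (size 1, align 1) → ends 27
pad 1 to align 4 for port
port at 28 (size 4, align 4) → ends 32
total 32 bytes, alignment 4
— Msg2 —
window at 0 (size 4, align 4) → ends 4
seq at 4 (size 4, align 4) → ends 8
checksum at 8 (size 4, align 4) → ends 12
magic at 12 (size 4, align 4) → ends 16
port at 16 (size 4, align 4) → ends 20
length at 20 (size 2, align 2) → ends 22
payload_len at 22 (size 2, align 2) → ends 24
ack at 24 (size 1, align 1) → ends 25
flags at 25 (size 1, align 1) → ends 26
tail pad 2 to reach multiple of 4
total 28 bytes, alignment 4
32 − 28 = 4

4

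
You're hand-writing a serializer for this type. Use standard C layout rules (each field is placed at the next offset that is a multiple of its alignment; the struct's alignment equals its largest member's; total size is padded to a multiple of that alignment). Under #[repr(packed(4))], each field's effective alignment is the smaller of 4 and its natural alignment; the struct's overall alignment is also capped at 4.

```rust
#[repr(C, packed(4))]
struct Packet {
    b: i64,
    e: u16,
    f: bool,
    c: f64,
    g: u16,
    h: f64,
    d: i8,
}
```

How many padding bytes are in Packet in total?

b at 0 (size 8, align 4) → ends 8
e at 8 (size 2, align 2) → ends 10
f at 10 (size 1, align 1) → ends 11
pad 1 to align 4 for c
c at 12 (size 8, align 4) → ends 20
g at 20 (size 2, align 2) → ends 22
pad 2 to align 4 for h
h at 24 (size 8, align 4) → ends 32
d at 32 (size 1, align 1) → ends 33
tail pad 3 to reach multiple of 4
total 36 bytes, alignment 4
data bytes 30, size 36 → padding 6

6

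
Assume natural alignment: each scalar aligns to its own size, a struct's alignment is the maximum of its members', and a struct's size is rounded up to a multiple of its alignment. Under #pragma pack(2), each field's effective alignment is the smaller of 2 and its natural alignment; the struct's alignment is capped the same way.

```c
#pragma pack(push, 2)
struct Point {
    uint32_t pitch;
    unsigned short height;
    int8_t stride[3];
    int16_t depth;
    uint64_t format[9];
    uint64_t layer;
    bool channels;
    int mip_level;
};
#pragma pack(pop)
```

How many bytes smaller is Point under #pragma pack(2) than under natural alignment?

6

natural layout:
  pitch at 0 (size 4, align 4) → ends 4
  height at 4 (size 2, align 2) → ends 6
  stride at 6 (size 3, align 1) → ends 9
  pad 1 to align 2 for depth
  depth at 10 (size 2, align 2) → ends 12
  pad 4 to align 8 for format
  format at 16 (size 72, align 8) → ends 88
  layer at 88 (size 8, align 8) → ends 96
  channels at 96 (size 1, align 1) → ends 97
  pad 3 to align 4 for mip_level
  mip_level at 100 (size 4, align 4) → ends 104
  total 104 bytes, alignment 8
packed(2) layout:
  pitch at 0 (size 4, align 2) → ends 4
  height at 4 (size 2, align 2) → ends 6
  stride at 6 (size 3, align 1) → ends 9
  pad 1 to align 2 for depth
  depth at 10 (size 2, align 2) → ends 12
  format at 12 (size 72, align 2) → ends 84
  layer at 84 (size 8, align 2) → ends 92
  channels at 92 (size 1, align 1) → ends 93
  pad 1 to align 2 for mip_level
  mip_level at 94 (size 4, align 2) → ends 98
  total 98 bytes, alignment 2
104 − 98 = 6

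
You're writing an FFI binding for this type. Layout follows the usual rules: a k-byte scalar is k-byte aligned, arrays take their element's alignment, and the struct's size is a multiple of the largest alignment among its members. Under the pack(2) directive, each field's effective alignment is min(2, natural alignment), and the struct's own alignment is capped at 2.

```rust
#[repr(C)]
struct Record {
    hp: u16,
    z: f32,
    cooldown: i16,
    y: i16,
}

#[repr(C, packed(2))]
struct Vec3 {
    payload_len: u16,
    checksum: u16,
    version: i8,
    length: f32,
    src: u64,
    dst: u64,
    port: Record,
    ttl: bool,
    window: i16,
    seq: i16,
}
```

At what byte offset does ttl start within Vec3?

Record: 0..2  hp  (2B, 2-aligned); 2..4  -- padding (2B); 4..8  z  (4B, 4-aligned); 8..10  cooldown  (2B, 2-aligned); 10..12  y  (2B, 2-aligned); sizeof = 12, alignof = 4
0..2  payload_len  (2B, 2-aligned)
2..4  checksum  (2B, 2-aligned)
4..5  version  (1B, 1-aligned)
5..6  -- padding (1B)
6..10  length  (4B, 2-aligned)
10..18  src  (8B, 2-aligned)
18..26  dst  (8B, 2-aligned)
26..38  port  (12B, 2-aligned)
38..39  ttl  (1B, 1-aligned)

38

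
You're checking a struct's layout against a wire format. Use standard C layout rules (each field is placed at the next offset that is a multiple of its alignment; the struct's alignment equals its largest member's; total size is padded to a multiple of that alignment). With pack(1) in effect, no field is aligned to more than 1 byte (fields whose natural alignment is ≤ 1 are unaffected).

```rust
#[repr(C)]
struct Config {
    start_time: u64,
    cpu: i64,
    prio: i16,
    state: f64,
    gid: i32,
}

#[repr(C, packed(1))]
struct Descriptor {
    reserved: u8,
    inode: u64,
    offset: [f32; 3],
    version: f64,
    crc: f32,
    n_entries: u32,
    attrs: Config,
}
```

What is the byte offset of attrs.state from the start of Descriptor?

Config: 0..8  start_time  (8B, 8-aligned); 8..16  cpu  (8B, 8-aligned); 16..18  prio  (2B, 2-aligned); 18..24  -- padding (6B); 24..32  state  (8B, 8-aligned); 32..36  gid  (4B, 4-aligned); 36..40  -- tail padding (4B); sizeof = 40, alignof = 8
0..1  reserved  (1B, 1-aligned)
1..9  inode  (8B, 1-aligned)
9..21  offset  (12B, 1-aligned)
21..29  version  (8B, 1-aligned)
29..33  crc  (4B, 1-aligned)
33..37  n_entries  (4B, 1-aligned)
37..77  attrs  (40B, 1-aligned)
within Config: state at 24
37 + 24 = 61

61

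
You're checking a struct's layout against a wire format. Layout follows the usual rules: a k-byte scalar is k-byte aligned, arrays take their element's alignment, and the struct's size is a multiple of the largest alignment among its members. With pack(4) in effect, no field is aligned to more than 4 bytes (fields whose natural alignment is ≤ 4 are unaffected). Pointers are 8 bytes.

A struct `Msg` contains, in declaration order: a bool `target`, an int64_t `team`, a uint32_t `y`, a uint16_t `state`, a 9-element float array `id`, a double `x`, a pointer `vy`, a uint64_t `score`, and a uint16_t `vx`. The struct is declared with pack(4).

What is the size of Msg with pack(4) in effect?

84

0..1  target  (1B, 1-aligned)
1..4  -- padding (3B)
4..12  team  (8B, 4-aligned)
12..16  y  (4B, 4-aligned)
16..18  state  (2B, 2-aligned)
18..20  -- padding (2B)
20..56  id  (36B, 4-aligned)
56..64  x  (8B, 4-aligned)
64..72  vy  (8B, 4-aligned)
72..80  score  (8B, 4-aligned)
80..82  vx  (2B, 2-aligned)
82..84  -- tail padding (2B)
sizeof = 84, alignof = 4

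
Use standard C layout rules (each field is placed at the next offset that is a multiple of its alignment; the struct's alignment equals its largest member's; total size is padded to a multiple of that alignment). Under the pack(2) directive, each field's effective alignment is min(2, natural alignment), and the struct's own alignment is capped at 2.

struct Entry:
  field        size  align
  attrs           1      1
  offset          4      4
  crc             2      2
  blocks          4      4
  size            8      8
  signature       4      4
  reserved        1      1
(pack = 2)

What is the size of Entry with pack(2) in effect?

26

0..1  attrs  (1B, 1-aligned)
1..2  -- padding (1B)
2..6  offset  (4B, 2-aligned)
6..8  crc  (2B, 2-aligned)
8..12  blocks  (4B, 2-aligned)
12..20  size  (8B, 2-aligned)
20..24  signature  (4B, 2-aligned)
24..25  reserved  (1B, 1-aligned)
25..26  -- tail padding (1B)
sizeof = 26, alignof = 2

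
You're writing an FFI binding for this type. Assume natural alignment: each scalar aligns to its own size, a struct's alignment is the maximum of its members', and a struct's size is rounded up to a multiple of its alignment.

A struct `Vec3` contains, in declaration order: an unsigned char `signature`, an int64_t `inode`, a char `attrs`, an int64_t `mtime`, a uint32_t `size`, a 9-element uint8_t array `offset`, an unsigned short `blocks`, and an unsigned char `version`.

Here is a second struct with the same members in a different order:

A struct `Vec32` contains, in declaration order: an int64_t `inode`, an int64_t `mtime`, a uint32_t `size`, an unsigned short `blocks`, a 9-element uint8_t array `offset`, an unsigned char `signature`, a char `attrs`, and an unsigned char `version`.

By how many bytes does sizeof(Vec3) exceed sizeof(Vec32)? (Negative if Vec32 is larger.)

0..1  signature  (1B, 1-aligned)
1..8  -- padding (7B)
8..16  inode  (8B, 8-aligned)
16..17  attrs  (1B, 1-aligned)
17..24  -- padding (7B)
24..32  mtime  (8B, 8-aligned)
32..36  size  (4B, 4-aligned)
36..45  offset  (9B, 1-aligned)
45..46  -- padding (1B)
46..48  blocks  (2B, 2-aligned)
48..49  version  (1B, 1-aligned)
49..56  -- tail padding (7B)
sizeof = 56, alignof = 8
— Vec32 —
0..8  inode  (8B, 8-aligned)
8..16  mtime  (8B, 8-aligned)
16..20  size  (4B, 4-aligned)
20..22  blocks  (2B, 2-aligned)
22..31  offset  (9B, 1-aligned)
31..32  signature  (1B, 1-aligned)
32..33  attrs  (1B, 1-aligned)
33..34  version  (1B, 1-aligned)
34..40  -- tail padding (6B)
sizeof = 40, alignof = 8
56 − 40 = 16

16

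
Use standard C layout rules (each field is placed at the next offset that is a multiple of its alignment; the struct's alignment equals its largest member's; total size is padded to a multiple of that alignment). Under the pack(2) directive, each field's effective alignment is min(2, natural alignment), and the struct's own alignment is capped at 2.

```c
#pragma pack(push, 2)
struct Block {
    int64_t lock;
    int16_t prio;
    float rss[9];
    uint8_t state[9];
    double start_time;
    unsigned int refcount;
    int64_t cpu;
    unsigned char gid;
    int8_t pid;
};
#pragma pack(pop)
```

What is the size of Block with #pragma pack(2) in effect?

@0: lock [8B, align 2] → 8
@8: prio [2B, align 2] → 10
@10: rss [36B, align 2] → 46
@46: state [9B, align 1] → 55
+1 pad (align 2)
@56: start_time [8B, align 2] → 64
@64: refcount [4B, align 2] → 68
@68: cpu [8B, align 2] → 76
@76: gid [1B, align 1] → 77
@77: pid [1B, align 1] → 78
size 78, align 2

78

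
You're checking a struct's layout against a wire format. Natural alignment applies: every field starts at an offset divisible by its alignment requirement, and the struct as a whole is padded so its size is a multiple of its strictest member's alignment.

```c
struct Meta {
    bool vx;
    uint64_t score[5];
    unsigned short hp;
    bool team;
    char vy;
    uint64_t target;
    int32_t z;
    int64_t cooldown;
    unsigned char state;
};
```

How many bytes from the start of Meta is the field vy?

0..1  vx  (1B, 1-aligned)
1..8  -- padding (7B)
8..48  score  (40B, 8-aligned)
48..50  hp  (2B, 2-aligned)
50..51  team  (1B, 1-aligned)
51..52  vy  (1B, 1-aligned)

51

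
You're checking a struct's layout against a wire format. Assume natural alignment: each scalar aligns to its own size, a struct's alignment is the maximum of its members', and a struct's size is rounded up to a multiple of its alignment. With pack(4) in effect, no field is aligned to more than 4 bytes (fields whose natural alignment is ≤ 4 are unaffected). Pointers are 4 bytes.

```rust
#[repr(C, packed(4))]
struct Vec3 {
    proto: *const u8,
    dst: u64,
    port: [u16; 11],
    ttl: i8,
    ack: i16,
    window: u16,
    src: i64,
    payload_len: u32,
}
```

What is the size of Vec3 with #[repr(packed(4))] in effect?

52

@0: proto [4B, align 4] → 4
@4: dst [8B, align 4] → 12
@12: port [22B, align 2] → 34
@34: ttl [1B, align 1] → 35
+1 pad (align 2)
@36: ack [2B, align 2] → 38
@38: window [2B, align 2] → 40
@40: src [8B, align 4] → 48
@48: payload_len [4B, align 4] → 52
size 52, align 4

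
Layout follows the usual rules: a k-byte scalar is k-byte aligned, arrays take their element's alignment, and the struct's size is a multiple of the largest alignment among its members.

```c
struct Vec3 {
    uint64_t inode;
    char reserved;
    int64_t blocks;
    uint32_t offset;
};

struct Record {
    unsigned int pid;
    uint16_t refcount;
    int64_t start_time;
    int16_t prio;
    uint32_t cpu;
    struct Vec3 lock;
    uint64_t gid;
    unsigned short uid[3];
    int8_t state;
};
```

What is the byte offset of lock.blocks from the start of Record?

Vec3: 0..8  inode  (8B, 8-aligned); 8..9  reserved  (1B, 1-aligned); 9..16  -- padding (7B); 16..24  blocks  (8B, 8-aligned); 24..28  offset  (4B, 4-aligned); 28..32  -- tail padding (4B); sizeof = 32, alignof = 8
0..4  pid  (4B, 4-aligned)
4..6  refcount  (2B, 2-aligned)
6..8  -- padding (2B)
8..16  start_time  (8B, 8-aligned)
16..18  prio  (2B, 2-aligned)
18..20  -- padding (2B)
20..24  cpu  (4B, 4-aligned)
24..56  lock  (32B, 8-aligned)
within Vec3: blocks at 16
24 + 16 = 40

40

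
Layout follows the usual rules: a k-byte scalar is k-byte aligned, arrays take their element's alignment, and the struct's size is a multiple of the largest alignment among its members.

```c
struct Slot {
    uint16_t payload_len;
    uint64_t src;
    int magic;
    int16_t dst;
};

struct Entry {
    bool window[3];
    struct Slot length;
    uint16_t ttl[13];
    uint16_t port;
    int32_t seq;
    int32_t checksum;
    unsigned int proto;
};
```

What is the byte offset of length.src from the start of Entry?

16

Slot: 0..2  payload_len  (2B, 2-aligned); 2..8  -- padding (6B); 8..16  src  (8B, 8-aligned); 16..20  magic  (4B, 4-aligned); 20..22  dst  (2B, 2-aligned); 22..24  -- tail padding (2B); sizeof = 24, alignof = 8
0..3  window  (3B, 1-aligned)
3..8  -- padding (5B)
8..32  length  (24B, 8-aligned)
within Slot: src at 8
8 + 8 = 16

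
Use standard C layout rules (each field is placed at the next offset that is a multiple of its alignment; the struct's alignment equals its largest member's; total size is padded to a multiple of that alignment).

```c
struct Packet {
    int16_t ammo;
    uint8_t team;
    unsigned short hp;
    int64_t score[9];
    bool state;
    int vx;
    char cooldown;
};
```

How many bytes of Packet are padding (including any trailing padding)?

13

ammo at 0 (size 2, align 2) → ends 2
team at 2 (size 1, align 1) → ends 3
pad 1 to align 2 for hp
hp at 4 (size 2, align 2) → ends 6
pad 2 to align 8 for score
score at 8 (size 72, align 8) → ends 80
state at 80 (size 1, align 1) → ends 81
pad 3 to align 4 for vx
vx at 84 (size 4, align 4) → ends 88
cooldown at 88 (size 1, align 1) → ends 89
tail pad 7 to reach multiple of 8
total 96 bytes, alignment 8
data bytes 83, size 96 → padding 13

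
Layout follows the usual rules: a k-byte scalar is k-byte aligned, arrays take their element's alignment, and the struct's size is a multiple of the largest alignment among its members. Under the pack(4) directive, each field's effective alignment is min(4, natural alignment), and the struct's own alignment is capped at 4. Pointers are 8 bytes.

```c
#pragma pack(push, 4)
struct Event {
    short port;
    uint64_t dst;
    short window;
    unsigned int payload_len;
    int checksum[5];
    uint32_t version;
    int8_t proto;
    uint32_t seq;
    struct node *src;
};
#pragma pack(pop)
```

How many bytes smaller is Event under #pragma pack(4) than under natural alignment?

natural layout:
  0..2  port  (2B, 2-aligned)
  2..8  -- padding (6B)
  8..16  dst  (8B, 8-aligned)
  16..18  window  (2B, 2-aligned)
  18..20  -- padding (2B)
  20..24  payload_len  (4B, 4-aligned)
  24..44  checksum  (20B, 4-aligned)
  44..48  version  (4B, 4-aligned)
  48..49  proto  (1B, 1-aligned)
  49..52  -- padding (3B)
  52..56  seq  (4B, 4-aligned)
  56..64  src  (8B, 8-aligned)
  sizeof = 64, alignof = 8
packed(4) layout:
  0..2  port  (2B, 2-aligned)
  2..4  -- padding (2B)
  4..12  dst  (8B, 4-aligned)
  12..14  window  (2B, 2-aligned)
  14..16  -- padding (2B)
  16..20  payload_len  (4B, 4-aligned)
  20..40  checksum  (20B, 4-aligned)
  40..44  version  (4B, 4-aligned)
  44..45  proto  (1B, 1-aligned)
  45..48  -- padding (3B)
  48..52  seq  (4B, 4-aligned)
  52..60  src  (8B, 4-aligned)
  sizeof = 60, alignof = 4
64 − 60 = 4

4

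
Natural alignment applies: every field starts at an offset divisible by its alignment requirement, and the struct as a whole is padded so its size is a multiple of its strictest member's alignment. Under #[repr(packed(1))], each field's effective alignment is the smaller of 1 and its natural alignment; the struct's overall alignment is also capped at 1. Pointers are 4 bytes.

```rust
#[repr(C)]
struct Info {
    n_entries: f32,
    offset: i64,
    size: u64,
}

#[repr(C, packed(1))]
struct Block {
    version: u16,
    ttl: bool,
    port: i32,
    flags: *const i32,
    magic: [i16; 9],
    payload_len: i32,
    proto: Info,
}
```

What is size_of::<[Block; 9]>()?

513

Info: n_entries at 0 (size 4, align 4) → ends 4; pad 4 to align 8 for offset; offset at 8 (size 8, align 8) → ends 16; size at 16 (size 8, align 8) → ends 24; total 24 bytes, alignment 8
version at 0 (size 2, align 1) → ends 2
ttl at 2 (size 1, align 1) → ends 3
port at 3 (size 4, align 1) → ends 7
flags at 7 (size 4, align 1) → ends 11
magic at 11 (size 18, align 1) → ends 29
payload_len at 29 (size 4, align 1) → ends 33
proto at 33 (size 24, align 1) → ends 57
total 57 bytes, alignment 1
array of 9: 9 × 57 = 513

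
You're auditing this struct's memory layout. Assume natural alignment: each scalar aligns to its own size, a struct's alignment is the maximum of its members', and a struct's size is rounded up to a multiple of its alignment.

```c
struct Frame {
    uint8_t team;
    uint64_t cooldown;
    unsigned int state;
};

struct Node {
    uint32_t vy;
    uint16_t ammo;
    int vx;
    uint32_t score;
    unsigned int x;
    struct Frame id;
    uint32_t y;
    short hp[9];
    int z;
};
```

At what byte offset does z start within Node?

72

Frame: @0: team [1B, align 1] → 1; +7 pad (align 8); @8: cooldown [8B, align 8] → 16; @16: state [4B, align 4] → 20; +4 tail pad (align 8); size 24, align 8
@0: vy [4B, align 4] → 4
@4: ammo [2B, align 2] → 6
+2 pad (align 4)
@8: vx [4B, align 4] → 12
@12: score [4B, align 4] → 16
@16: x [4B, align 4] → 20
+4 pad (align 8)
@24: id [24B, align 8] → 48
@48: y [4B, align 4] → 52
@52: hp [18B, align 2] → 70
+2 pad (align 4)
@72: z [4B, align 4] → 76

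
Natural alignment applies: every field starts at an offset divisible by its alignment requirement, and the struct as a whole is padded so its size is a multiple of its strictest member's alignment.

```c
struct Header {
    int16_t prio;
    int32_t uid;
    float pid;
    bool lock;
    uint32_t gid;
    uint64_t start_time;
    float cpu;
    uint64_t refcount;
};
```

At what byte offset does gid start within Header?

@0: prio [2B, align 2] → 2
+2 pad (align 4)
@4: uid [4B, align 4] → 8
@8: pid [4B, align 4] → 12
@12: lock [1B, align 1] → 13
+3 pad (align 4)
@16: gid [4B, align 4] → 20

16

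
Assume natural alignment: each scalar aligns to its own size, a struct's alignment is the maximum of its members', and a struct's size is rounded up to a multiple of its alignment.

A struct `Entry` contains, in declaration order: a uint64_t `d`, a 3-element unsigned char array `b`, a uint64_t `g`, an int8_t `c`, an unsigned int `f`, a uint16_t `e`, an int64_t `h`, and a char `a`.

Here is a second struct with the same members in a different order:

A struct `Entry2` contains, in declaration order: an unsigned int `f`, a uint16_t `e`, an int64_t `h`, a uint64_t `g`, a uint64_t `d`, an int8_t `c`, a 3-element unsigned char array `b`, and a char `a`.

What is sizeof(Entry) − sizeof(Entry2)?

16

0..8  d  (8B, 8-aligned)
8..11  b  (3B, 1-aligned)
11..16  -- padding (5B)
16..24  g  (8B, 8-aligned)
24..25  c  (1B, 1-aligned)
25..28  -- padding (3B)
28..32  f  (4B, 4-aligned)
32..34  e  (2B, 2-aligned)
34..40  -- padding (6B)
40..48  h  (8B, 8-aligned)
48..49  a  (1B, 1-aligned)
49..56  -- tail padding (7B)
sizeof = 56, alignof = 8
— Entry2 —
0..4  f  (4B, 4-aligned)
4..6  e  (2B, 2-aligned)
6..8  -- padding (2B)
8..16  h  (8B, 8-aligned)
16..24  g  (8B, 8-aligned)
24..32  d  (8B, 8-aligned)
32..33  c  (1B, 1-aligned)
33..36  b  (3B, 1-aligned)
36..37  a  (1B, 1-aligned)
37..40  -- tail padding (3B)
sizeof = 40, alignof = 8
56 − 40 = 16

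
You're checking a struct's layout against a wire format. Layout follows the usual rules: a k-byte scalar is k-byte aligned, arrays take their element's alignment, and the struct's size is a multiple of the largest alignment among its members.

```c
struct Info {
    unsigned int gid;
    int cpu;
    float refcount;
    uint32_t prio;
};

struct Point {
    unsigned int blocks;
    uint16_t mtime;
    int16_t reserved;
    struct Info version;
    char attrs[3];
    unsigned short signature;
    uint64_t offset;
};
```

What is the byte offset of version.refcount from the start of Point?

16

Info: gid at 0 (size 4, align 4) → ends 4; cpu at 4 (size 4, align 4) → ends 8; refcount at 8 (size 4, align 4) → ends 12; prio at 12 (size 4, align 4) → ends 16; total 16 bytes, alignment 4
blocks at 0 (size 4, align 4) → ends 4
mtime at 4 (size 2, align 2) → ends 6
reserved at 6 (size 2, align 2) → ends 8
version at 8 (size 16, align 4) → ends 24
within Info: refcount at 8
8 + 8 = 16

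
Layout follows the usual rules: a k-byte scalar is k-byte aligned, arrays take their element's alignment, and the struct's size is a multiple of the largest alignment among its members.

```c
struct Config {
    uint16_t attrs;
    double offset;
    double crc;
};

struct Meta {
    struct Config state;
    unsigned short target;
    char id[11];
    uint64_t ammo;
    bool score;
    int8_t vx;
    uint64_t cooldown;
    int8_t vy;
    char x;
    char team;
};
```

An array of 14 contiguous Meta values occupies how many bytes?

Config: @0: attrs [2B, align 2] → 2; +6 pad (align 8); @8: offset [8B, align 8] → 16; @16: crc [8B, align 8] → 24; size 24, align 8
@0: state [24B, align 8] → 24
@24: target [2B, align 2] → 26
@26: id [11B, align 1] → 37
+3 pad (align 8)
@40: ammo [8B, align 8] → 48
@48: score [1B, align 1] → 49
@49: vx [1B, align 1] → 50
+6 pad (align 8)
@56: cooldown [8B, align 8] → 64
@64: vy [1B, align 1] → 65
@65: x [1B, align 1] → 66
@66: team [1B, align 1] → 67
+5 tail pad (align 8)
size 72, align 8
array of 14: 14 × 72 = 1008

1008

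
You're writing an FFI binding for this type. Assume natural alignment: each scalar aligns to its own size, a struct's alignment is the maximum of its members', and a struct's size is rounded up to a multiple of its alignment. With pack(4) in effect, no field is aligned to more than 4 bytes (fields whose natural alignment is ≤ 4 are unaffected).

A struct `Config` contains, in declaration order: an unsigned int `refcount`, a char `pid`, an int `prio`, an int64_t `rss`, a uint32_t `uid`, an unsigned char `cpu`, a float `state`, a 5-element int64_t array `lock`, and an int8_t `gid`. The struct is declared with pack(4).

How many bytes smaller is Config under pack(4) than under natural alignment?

12

natural layout:
  0..4  refcount  (4B, 4-aligned)
  4..5  pid  (1B, 1-aligned)
  5..8  -- padding (3B)
  8..12  prio  (4B, 4-aligned)
  12..16  -- padding (4B)
  16..24  rss  (8B, 8-aligned)
  24..28  uid  (4B, 4-aligned)
  28..29  cpu  (1B, 1-aligned)
  29..32  -- padding (3B)
  32..36  state  (4B, 4-aligned)
  36..40  -- padding (4B)
  40..80  lock  (40B, 8-aligned)
  80..81  gid  (1B, 1-aligned)
  81..88  -- tail padding (7B)
  sizeof = 88, alignof = 8
packed(4) layout:
  0..4  refcount  (4B, 4-aligned)
  4..5  pid  (1B, 1-aligned)
  5..8  -- padding (3B)
  8..12  prio  (4B, 4-aligned)
  12..20  rss  (8B, 4-aligned)
  20..24  uid  (4B, 4-aligned)
  24..25  cpu  (1B, 1-aligned)
  25..28  -- padding (3B)
  28..32  state  (4B, 4-aligned)
  32..72  lock  (40B, 4-aligned)
  72..73  gid  (1B, 1-aligned)
  73..76  -- tail padding (3B)
  sizeof = 76, alignof = 4
88 − 76 = 12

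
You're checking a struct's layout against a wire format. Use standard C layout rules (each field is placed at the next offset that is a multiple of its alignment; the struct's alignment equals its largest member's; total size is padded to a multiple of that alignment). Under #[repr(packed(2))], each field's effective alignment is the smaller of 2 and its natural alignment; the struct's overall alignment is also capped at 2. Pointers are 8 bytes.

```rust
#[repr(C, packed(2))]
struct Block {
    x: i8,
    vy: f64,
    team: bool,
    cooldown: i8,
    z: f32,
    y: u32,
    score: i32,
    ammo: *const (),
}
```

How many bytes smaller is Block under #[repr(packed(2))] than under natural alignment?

8

natural layout:
  @0: x [1B, align 1] → 1
  +7 pad (align 8)
  @8: vy [8B, align 8] → 16
  @16: team [1B, align 1] → 17
  @17: cooldown [1B, align 1] → 18
  +2 pad (align 4)
  @20: z [4B, align 4] → 24
  @24: y [4B, align 4] → 28
  @28: score [4B, align 4] → 32
  @32: ammo [8B, align 8] → 40
  size 40, align 8
packed(2) layout:
  @0: x [1B, align 1] → 1
  +1 pad (align 2)
  @2: vy [8B, align 2] → 10
  @10: team [1B, align 1] → 11
  @11: cooldown [1B, align 1] → 12
  @12: z [4B, align 2] → 16
  @16: y [4B, align 2] → 20
  @20: score [4B, align 2] → 24
  @24: ammo [8B, align 2] → 32
  size 32, align 2
40 − 32 = 8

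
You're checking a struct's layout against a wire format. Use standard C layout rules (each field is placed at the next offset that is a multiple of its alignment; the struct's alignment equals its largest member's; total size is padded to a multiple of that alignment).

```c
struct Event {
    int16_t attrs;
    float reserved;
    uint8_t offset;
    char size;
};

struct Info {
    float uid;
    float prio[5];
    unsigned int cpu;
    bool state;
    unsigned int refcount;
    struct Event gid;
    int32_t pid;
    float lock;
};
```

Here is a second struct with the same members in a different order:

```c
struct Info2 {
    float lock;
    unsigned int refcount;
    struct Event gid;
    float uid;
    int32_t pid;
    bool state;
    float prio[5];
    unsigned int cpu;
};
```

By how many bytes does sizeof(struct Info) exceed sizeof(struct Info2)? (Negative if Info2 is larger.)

0

Event: 0..2  attrs  (2B, 2-aligned); 2..4  -- padding (2B); 4..8  reserved  (4B, 4-aligned); 8..9  offset  (1B, 1-aligned); 9..10  size  (1B, 1-aligned); 10..12  -- tail padding (2B); sizeof = 12, alignof = 4
0..4  uid  (4B, 4-aligned)
4..24  prio  (20B, 4-aligned)
24..28  cpu  (4B, 4-aligned)
28..29  state  (1B, 1-aligned)
29..32  -- padding (3B)
32..36  refcount  (4B, 4-aligned)
36..48  gid  (12B, 4-aligned)
48..52  pid  (4B, 4-aligned)
52..56  lock  (4B, 4-aligned)
sizeof = 56, alignof = 4
— Info2 —
0..4  lock  (4B, 4-aligned)
4..8  refcount  (4B, 4-aligned)
8..20  gid  (12B, 4-aligned)
20..24  uid  (4B, 4-aligned)
24..28  pid  (4B, 4-aligned)
28..29  state  (1B, 1-aligned)
29..32  -- padding (3B)
32..52  prio  (20B, 4-aligned)
52..56  cpu  (4B, 4-aligned)
sizeof = 56, alignof = 4
56 − 56 = 0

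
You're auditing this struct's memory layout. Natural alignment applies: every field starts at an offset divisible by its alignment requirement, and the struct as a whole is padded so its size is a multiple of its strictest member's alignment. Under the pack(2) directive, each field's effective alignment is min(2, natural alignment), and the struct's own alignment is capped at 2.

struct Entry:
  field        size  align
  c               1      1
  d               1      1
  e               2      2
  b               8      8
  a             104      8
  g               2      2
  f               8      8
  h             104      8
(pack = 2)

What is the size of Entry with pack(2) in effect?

230

0..1  c  (1B, 1-aligned)
1..2  d  (1B, 1-aligned)
2..4  e  (2B, 2-aligned)
4..12  b  (8B, 2-aligned)
12..116  a  (104B, 2-aligned)
116..118  g  (2B, 2-aligned)
118..126  f  (8B, 2-aligned)
126..230  h  (104B, 2-aligned)
sizeof = 230, alignof = 2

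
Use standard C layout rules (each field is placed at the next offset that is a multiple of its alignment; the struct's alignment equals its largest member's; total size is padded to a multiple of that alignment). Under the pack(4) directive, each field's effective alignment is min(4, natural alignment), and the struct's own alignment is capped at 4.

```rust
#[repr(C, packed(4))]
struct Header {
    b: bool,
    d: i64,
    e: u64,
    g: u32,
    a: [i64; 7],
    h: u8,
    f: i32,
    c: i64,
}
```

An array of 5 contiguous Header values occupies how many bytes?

480

0..1  b  (1B, 1-aligned)
1..4  -- padding (3B)
4..12  d  (8B, 4-aligned)
12..20  e  (8B, 4-aligned)
20..24  g  (4B, 4-aligned)
24..80  a  (56B, 4-aligned)
80..81  h  (1B, 1-aligned)
81..84  -- padding (3B)
84..88  f  (4B, 4-aligned)
88..96  c  (8B, 4-aligned)
sizeof = 96, alignof = 4
array of 5: 5 × 96 = 480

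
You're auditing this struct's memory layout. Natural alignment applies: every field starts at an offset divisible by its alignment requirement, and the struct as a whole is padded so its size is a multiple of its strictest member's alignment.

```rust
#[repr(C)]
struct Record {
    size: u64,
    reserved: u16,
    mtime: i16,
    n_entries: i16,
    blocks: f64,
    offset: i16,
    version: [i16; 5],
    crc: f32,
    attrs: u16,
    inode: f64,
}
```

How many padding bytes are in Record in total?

8

@0: size [8B, align 8] → 8
@8: reserved [2B, align 2] → 10
@10: mtime [2B, align 2] → 12
@12: n_entries [2B, align 2] → 14
+2 pad (align 8)
@16: blocks [8B, align 8] → 24
@24: offset [2B, align 2] → 26
@26: version [10B, align 2] → 36
@36: crc [4B, align 4] → 40
@40: attrs [2B, align 2] → 42
+6 pad (align 8)
@48: inode [8B, align 8] → 56
size 56, align 8
data bytes 48, size 56 → padding 8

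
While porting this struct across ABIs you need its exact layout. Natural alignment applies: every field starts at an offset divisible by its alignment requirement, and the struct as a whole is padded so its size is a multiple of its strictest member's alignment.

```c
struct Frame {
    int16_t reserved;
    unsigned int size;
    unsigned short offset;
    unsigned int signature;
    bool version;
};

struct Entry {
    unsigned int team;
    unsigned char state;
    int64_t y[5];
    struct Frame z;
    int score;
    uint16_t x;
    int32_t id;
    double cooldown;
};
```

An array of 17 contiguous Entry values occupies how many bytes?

Frame: 0..2  reserved  (2B, 2-aligned); 2..4  -- padding (2B); 4..8  size  (4B, 4-aligned); 8..10  offset  (2B, 2-aligned); 10..12  -- padding (2B); 12..16  signature  (4B, 4-aligned); 16..17  version  (1B, 1-aligned); 17..20  -- tail padding (3B); sizeof = 20, alignof = 4
0..4  team  (4B, 4-aligned)
4..5  state  (1B, 1-aligned)
5..8  -- padding (3B)
8..48  y  (40B, 8-aligned)
48..68  z  (20B, 4-aligned)
68..72  score  (4B, 4-aligned)
72..74  x  (2B, 2-aligned)
74..76  -- padding (2B)
76..80  id  (4B, 4-aligned)
80..88  cooldown  (8B, 8-aligned)
sizeof = 88, alignof = 8
array of 17: 17 × 88 = 1496

1496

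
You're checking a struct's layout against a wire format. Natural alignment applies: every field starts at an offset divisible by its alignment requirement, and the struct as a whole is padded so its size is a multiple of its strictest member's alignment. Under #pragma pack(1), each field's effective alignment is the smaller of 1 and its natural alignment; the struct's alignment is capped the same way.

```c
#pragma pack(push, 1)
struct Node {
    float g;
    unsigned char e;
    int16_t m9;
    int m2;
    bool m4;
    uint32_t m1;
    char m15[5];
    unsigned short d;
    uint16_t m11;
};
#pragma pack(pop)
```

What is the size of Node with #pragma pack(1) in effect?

@0: g [4B, align 1] → 4
@4: e [1B, align 1] → 5
@5: m9 [2B, align 1] → 7
@7: m2 [4B, align 1] → 11
@11: m4 [1B, align 1] → 12
@12: m1 [4B, align 1] → 16
@16: m15 [5B, align 1] → 21
@21: d [2B, align 1] → 23
@23: m11 [2B, align 1] → 25
size 25, align 1

25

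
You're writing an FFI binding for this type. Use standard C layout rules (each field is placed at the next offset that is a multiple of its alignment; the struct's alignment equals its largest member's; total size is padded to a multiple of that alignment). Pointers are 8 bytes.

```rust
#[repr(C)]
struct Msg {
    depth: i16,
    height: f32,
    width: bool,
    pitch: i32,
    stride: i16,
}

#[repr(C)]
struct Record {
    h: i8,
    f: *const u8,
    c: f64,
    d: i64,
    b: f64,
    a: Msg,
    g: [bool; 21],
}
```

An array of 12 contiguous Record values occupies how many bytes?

Msg: depth at 0 (size 2, align 2) → ends 2; pad 2 to align 4 for height; height at 4 (size 4, align 4) → ends 8; width at 8 (size 1, align 1) → ends 9; pad 3 to align 4 for pitch; pitch at 12 (size 4, align 4) → ends 16; stride at 16 (size 2, align 2) → ends 18; tail pad 2 to reach multiple of 4; total 20 bytes, alignment 4
h at 0 (size 1, align 1) → ends 1
pad 7 to align 8 for f
f at 8 (size 8, align 8) → ends 16
c at 16 (size 8, align 8) → ends 24
d at 24 (size 8, align 8) → ends 32
b at 32 (size 8, align 8) → ends 40
a at 40 (size 20, align 4) → ends 60
g at 60 (size 21, align 1) → ends 81
tail pad 7 to reach multiple of 8
total 88 bytes, alignment 8
array of 12: 12 × 88 = 1056

1056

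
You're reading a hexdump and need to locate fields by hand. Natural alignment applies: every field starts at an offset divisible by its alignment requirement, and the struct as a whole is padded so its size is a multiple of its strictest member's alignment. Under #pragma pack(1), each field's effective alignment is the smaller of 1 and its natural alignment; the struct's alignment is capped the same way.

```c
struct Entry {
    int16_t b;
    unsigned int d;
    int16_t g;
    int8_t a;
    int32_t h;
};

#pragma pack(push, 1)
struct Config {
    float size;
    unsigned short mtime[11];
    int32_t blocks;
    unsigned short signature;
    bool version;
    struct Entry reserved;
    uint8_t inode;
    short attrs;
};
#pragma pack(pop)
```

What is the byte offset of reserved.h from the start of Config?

45

Entry: 0..2  b  (2B, 2-aligned); 2..4  -- padding (2B); 4..8  d  (4B, 4-aligned); 8..10  g  (2B, 2-aligned); 10..11  a  (1B, 1-aligned); 11..12  -- padding (1B); 12..16  h  (4B, 4-aligned); sizeof = 16, alignof = 4
0..4  size  (4B, 1-aligned)
4..26  mtime  (22B, 1-aligned)
26..30  blocks  (4B, 1-aligned)
30..32  signature  (2B, 1-aligned)
32..33  version  (1B, 1-aligned)
33..49  reserved  (16B, 1-aligned)
within Entry: h at 12
33 + 12 = 45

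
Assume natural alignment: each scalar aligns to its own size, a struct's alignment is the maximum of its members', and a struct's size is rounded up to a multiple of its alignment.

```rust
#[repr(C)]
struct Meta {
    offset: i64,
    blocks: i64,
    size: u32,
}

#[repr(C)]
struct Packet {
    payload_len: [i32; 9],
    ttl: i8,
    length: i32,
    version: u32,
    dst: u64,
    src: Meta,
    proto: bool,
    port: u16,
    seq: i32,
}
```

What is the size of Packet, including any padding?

Meta: 0..8  offset  (8B, 8-aligned); 8..16  blocks  (8B, 8-aligned); 16..20  size  (4B, 4-aligned); 20..24  -- tail padding (4B); sizeof = 24, alignof = 8
0..36  payload_len  (36B, 4-aligned)
36..37  ttl  (1B, 1-aligned)
37..40  -- padding (3B)
40..44  length  (4B, 4-aligned)
44..48  version  (4B, 4-aligned)
48..56  dst  (8B, 8-aligned)
56..80  src  (24B, 8-aligned)
80..81  proto  (1B, 1-aligned)
81..82  -- padding (1B)
82..84  port  (2B, 2-aligned)
84..88  seq  (4B, 4-aligned)
sizeof = 88, alignof = 8

88 bytes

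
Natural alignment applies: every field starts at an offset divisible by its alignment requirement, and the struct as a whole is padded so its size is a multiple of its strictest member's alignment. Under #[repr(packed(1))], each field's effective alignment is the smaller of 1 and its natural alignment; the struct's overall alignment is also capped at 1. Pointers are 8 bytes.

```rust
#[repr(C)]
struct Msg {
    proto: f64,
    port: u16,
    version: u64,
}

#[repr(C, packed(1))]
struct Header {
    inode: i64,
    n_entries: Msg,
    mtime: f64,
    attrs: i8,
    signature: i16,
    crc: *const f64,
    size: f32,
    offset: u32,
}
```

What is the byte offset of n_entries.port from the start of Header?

16

Msg: proto at 0 (size 8, align 8) → ends 8; port at 8 (size 2, align 2) → ends 10; pad 6 to align 8 for version; version at 16 (size 8, align 8) → ends 24; total 24 bytes, alignment 8
inode at 0 (size 8, align 1) → ends 8
n_entries at 8 (size 24, align 1) → ends 32
within Msg: port at 8
8 + 8 = 16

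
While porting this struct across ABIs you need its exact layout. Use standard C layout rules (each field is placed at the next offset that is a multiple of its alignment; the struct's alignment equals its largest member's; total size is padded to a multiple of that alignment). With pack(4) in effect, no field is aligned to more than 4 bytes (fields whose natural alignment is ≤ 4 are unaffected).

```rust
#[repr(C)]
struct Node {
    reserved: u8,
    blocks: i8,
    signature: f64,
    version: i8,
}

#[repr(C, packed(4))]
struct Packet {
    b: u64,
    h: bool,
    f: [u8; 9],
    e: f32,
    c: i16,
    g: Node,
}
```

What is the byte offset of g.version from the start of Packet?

44

Node: reserved at 0 (size 1, align 1) → ends 1; blocks at 1 (size 1, align 1) → ends 2; pad 6 to align 8 for signature; signature at 8 (size 8, align 8) → ends 16; version at 16 (size 1, align 1) → ends 17; tail pad 7 to reach multiple of 8; total 24 bytes, alignment 8
b at 0 (size 8, align 4) → ends 8
h at 8 (size 1, align 1) → ends 9
f at 9 (size 9, align 1) → ends 18
pad 2 to align 4 for e
e at 20 (size 4, align 4) → ends 24
c at 24 (size 2, align 2) → ends 26
pad 2 to align 4 for g
g at 28 (size 24, align 4) → ends 52
within Node: version at 16
28 + 16 = 44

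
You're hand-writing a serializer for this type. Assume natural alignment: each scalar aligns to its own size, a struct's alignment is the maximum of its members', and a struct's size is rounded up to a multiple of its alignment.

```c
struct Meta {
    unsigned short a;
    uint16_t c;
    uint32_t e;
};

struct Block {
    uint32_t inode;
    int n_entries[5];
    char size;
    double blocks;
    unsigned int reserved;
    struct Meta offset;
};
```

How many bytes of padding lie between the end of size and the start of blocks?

Meta: 0..2  a  (2B, 2-aligned); 2..4  c  (2B, 2-aligned); 4..8  e  (4B, 4-aligned); sizeof = 8, alignof = 4
0..4  inode  (4B, 4-aligned)
4..24  n_entries  (20B, 4-aligned)
24..25  size  (1B, 1-aligned)
25..32  -- padding (7B)
32..40  blocks  (8B, 8-aligned)

7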